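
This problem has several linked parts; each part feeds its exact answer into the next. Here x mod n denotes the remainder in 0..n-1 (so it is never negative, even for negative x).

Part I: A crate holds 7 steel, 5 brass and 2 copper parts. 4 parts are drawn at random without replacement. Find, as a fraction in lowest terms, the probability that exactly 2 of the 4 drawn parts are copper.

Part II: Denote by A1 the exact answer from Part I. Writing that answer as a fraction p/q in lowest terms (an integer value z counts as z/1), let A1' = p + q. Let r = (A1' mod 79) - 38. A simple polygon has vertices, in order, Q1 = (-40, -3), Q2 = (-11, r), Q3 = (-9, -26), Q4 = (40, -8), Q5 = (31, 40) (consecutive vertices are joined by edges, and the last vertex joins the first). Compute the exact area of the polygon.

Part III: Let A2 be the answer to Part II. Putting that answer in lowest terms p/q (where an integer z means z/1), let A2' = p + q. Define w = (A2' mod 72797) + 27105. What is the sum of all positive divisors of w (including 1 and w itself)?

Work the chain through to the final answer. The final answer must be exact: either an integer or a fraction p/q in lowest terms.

57722

Part I: total draws C(14,4) = 1001; favorable C(2,2)*C(12,2) = 66; P = 6/91; answer 6/91
Part II: A1 = 6/91; threaded value p + q = 97; r = -20; cross terms: (-40*-20 - -11*-3)=767, (-11*-26 - -9*-20)=106, (-9*-8 - 40*-26)=1112, (40*40 - 31*-8)=1848, (31*-3 - -40*40)=1507; twice the area = |5340| = 5340; area = 2670; answer 2670
Part III: A2 = 2670; threaded value p + q = 2671; w = 29776; 29776 = 2^4 * 1861; sigma = (1 + 2 + 4 + 8 + 16) * (1 + 1861) = 31 * 1862 = 57722; answer 57722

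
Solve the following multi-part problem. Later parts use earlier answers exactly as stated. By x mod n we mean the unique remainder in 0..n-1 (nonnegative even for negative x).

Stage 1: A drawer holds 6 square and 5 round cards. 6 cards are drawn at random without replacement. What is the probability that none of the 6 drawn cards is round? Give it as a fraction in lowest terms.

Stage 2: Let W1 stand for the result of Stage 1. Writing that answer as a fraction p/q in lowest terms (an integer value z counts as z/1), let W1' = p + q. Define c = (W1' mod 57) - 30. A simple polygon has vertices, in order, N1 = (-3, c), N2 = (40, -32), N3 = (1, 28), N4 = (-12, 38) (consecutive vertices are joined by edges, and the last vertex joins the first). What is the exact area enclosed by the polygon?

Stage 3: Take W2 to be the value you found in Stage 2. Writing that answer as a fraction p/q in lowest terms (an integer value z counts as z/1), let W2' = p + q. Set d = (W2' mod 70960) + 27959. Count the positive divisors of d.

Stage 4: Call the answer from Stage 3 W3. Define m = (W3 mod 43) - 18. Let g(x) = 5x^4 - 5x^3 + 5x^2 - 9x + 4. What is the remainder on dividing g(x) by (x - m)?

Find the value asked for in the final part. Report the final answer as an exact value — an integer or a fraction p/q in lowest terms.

206910

Stage 1: total draws C(11,6) = 462; favorable C(6,6) = 1; P = 1/462; answer 1/462
Stage 2: W1 = 1/462; threaded value p + q = 463; c = -23; cross terms: (-3*-32 - 40*-23)=1016, (40*28 - 1*-32)=1152, (1*38 - -12*28)=374, (-12*-23 - -3*38)=390; twice the area = |2932| = 2932; area = 1466; answer 1466
Stage 3: W2 = 1466; threaded value p + q = 1467; d = 29426; 29426 = 2 * 14713; number of divisors = (1+1) * (1+1) = 4; answer 4
Stage 4: W3 = 4; m = -14; remainder = value at the root: 5*(-14)^4 - 5*(-14)^3 + 5*(-14)^2 - 9*(-14)^1 + 4 = (192080) + (13720) + (980) + (126) + (4) = 206910; answer 206910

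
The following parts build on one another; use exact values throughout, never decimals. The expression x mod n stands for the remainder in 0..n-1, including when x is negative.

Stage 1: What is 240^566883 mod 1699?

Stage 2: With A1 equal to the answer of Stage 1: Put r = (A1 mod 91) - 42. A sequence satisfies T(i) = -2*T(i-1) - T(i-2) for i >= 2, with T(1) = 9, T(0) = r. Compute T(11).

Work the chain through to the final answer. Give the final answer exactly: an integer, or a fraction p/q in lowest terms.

Stage 1: squarings mod 1699: 240^1=240, 240^2=1533, 240^4=372, 240^8=765, 240^16=769, 240^32=109, 240^64=1687, 240^128=144, 240^256=348, 240^512=475, 240^1024=1357, 240^2048=1432, 240^4096=1630, 240^8192=1363, 240^16384=762, 240^32768=1285, 240^65536=1496, 240^131072=433, 240^262144=599, 240^524288=312; 240^566883 = 240^1 * 240^2 * 240^32 * 240^64 * 240^512 * 240^1024 * 240^8192 * 240^32768 * 240^524288 = 1645 (mod 1699); answer 1645
Stage 2: A1 = 1645; r = -35; T(2) = -2*(9) - 1*(-35) = 17; iterating: T(2)=17, T(3)=-43, T(4)=69, T(5)=-95, T(6)=121, T(7)=-147, T(8)=173, T(9)=-199, T(10)=225, T(11)=-251; answer -251

-251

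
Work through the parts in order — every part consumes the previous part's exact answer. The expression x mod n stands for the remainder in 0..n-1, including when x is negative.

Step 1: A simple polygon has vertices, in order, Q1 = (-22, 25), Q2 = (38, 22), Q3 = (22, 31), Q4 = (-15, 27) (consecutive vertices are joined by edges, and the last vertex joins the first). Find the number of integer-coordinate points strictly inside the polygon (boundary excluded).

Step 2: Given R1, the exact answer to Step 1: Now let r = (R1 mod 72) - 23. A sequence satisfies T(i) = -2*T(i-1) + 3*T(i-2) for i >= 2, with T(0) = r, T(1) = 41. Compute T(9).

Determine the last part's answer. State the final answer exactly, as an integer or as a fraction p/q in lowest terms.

64001

Step 1: cross terms: (-22*22 - 38*25)=-1434, (38*31 - 22*22)=694, (22*27 - -15*31)=1059, (-15*25 - -22*27)=219; twice the area = |538| = 538; area = 269; boundary points = 3 + 1 + 1 + 1 = 6; strictly interior points = area - boundary/2 + 1 = 267; answer 267
Step 2: R1 = 267; r = 28; T(2) = -2*(41) + 3*(28) = 2; iterating: T(2)=2, T(3)=119, T(4)=-232, T(5)=821, T(6)=-2338, T(7)=7139, T(8)=-21292, T(9)=64001; answer 64001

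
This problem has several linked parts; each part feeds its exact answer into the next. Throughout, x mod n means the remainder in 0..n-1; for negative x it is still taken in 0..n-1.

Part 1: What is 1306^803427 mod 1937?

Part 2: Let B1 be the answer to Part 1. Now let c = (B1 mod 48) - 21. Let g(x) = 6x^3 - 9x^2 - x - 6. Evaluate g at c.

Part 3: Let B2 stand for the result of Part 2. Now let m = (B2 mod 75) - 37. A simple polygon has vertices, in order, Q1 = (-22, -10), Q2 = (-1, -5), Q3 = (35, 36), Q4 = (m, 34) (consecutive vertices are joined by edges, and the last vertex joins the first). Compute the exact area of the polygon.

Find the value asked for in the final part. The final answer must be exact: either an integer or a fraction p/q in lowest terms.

Part 1: squarings mod 1937: 1306^1=1306, 1306^2=1076, 1306^4=1387, 1306^8=328, 1306^16=1049, 1306^32=185, 1306^64=1296, 1306^128=237, 1306^256=1933, 1306^512=16, 1306^1024=256, 1306^2048=1615, 1306^4096=1023, 1306^8192=549, 1306^16384=1166, 1306^32768=1719, 1306^65536=1036, 1306^131072=198, 1306^262144=464, 1306^524288=289; 1306^803427 = 1306^1 * 1306^2 * 1306^32 * 1306^64 * 1306^512 * 1306^16384 * 1306^262144 * 1306^524288 = 1334 (mod 1937); answer 1334
Part 2: B1 = 1334; c = 17; 6*(17)^3 - 9*(17)^2 - 1*(17)^1 - 6 = (29478) + (-2601) + (-17) + (-6) = 26854; answer 26854
Part 3: B2 = 26854; m = -33; cross terms: (-22*-5 - -1*-10)=100, (-1*36 - 35*-5)=139, (35*34 - -33*36)=2378, (-33*-10 - -22*34)=1078; twice the area = |3695| = 3695; area = 3695/2; answer 3695/2

3695/2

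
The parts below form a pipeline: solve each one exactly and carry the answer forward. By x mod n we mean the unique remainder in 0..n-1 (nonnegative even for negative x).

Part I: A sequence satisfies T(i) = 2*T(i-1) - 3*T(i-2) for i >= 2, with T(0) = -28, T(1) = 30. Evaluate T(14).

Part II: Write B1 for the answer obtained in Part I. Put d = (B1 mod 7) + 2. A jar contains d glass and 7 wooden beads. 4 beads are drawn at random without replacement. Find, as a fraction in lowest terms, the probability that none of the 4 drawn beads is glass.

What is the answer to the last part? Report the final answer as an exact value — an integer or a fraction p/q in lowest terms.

7/99

Part I: T(2) = 2*(30) - 3*(-28) = 144; iterating: T(2)=144, T(3)=198, T(4)=-36, T(5)=-666, T(6)=-1224, T(7)=-450, T(8)=2772, T(9)=6894, T(10)=5472, T(11)=-9738, T(12)=-35892, T(13)=-42570, T(14)=22536; answer 22536
Part II: B1 = 22536; d = 5; total draws C(12,4) = 495; favorable C(7,4) = 35; P = 7/99; answer 7/99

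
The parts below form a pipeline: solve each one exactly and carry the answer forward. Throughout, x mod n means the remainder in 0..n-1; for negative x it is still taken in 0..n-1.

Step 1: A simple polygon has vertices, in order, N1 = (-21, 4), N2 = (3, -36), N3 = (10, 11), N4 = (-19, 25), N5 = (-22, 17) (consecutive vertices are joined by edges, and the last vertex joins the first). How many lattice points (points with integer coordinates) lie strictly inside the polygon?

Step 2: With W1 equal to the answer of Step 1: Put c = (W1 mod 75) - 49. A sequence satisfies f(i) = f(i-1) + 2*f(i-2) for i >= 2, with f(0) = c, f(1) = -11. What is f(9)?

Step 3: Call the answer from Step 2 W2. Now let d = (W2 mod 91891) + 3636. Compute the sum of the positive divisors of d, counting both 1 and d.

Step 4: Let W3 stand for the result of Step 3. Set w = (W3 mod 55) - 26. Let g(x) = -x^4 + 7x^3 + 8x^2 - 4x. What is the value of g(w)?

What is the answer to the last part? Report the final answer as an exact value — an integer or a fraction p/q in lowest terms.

Step 1: cross terms: (-21*-36 - 3*4)=744, (3*11 - 10*-36)=393, (10*25 - -19*11)=459, (-19*17 - -22*25)=227, (-22*4 - -21*17)=269; twice the area = |2092| = 2092; area = 1046; boundary points = 8 + 1 + 1 + 1 + 1 = 12; strictly interior points = area - boundary/2 + 1 = 1041; answer 1041
Step 2: W1 = 1041; c = 17; f(2) = 1*(-11) + 2*(17) = 23; iterating: f(2)=23, f(3)=1, f(4)=47, f(5)=49, f(6)=143, f(7)=241, f(8)=527, f(9)=1009; answer 1009
Step 3: W2 = 1009; d = 4645; 4645 = 5 * 929; sigma = (1 + 5) * (1 + 929) = 6 * 930 = 5580; answer 5580
Step 4: W3 = 5580; w = -1; -1*(-1)^4 + 7*(-1)^3 + 8*(-1)^2 - 4*(-1)^1 = (-1) + (-7) + (8) + (4) = 4; answer 4

4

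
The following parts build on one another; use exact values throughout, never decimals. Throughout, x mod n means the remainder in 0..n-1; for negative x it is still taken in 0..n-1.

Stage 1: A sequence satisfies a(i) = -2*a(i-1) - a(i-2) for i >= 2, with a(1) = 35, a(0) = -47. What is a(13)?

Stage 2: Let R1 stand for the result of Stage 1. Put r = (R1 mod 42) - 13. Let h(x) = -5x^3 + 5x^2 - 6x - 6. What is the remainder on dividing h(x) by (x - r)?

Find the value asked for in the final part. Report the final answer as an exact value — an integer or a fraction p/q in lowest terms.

-270

Stage 1: a(2) = -2*(35) - 1*(-47) = -23; iterating: a(2)=-23, a(3)=11, a(4)=1, a(5)=-13, a(6)=25, a(7)=-37, a(8)=49, a(9)=-61, a(10)=73, a(11)=-85, a(12)=97, a(13)=-109; answer -109
Stage 2: R1 = -109; r = 4; remainder = value at the root: -5*(4)^3 + 5*(4)^2 - 6*(4)^1 - 6 = (-320) + (80) + (-24) + (-6) = -270; answer -270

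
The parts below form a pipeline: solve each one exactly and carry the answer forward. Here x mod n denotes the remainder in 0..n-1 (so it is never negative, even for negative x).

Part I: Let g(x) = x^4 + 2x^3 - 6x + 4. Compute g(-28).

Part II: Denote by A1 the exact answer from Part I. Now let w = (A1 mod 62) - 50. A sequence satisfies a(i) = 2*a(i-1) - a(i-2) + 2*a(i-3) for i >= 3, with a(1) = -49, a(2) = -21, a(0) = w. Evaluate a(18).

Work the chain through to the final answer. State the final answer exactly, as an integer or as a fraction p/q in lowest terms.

-2254425

Part I: 1*(-28)^4 + 2*(-28)^3 - 6*(-28)^1 + 4 = (614656) + (-43904) + (168) + (4) = 570924; answer 570924
Part II: A1 = 570924; w = -22; a(3) = 2*(-21) - 1*(-49) + 2*(-22) = -37; iterating: a(3)=-37, a(4)=-151, a(5)=-307, a(6)=-537, a(7)=-1069, a(8)=-2215, a(9)=-4435, a(10)=-8793, a(11)=-17581, a(12)=-35239, a(13)=-70483, a(14)=-140889, a(15)=-281773, a(16)=-563623, a(17)=-1127251, a(18)=-2254425; answer -2254425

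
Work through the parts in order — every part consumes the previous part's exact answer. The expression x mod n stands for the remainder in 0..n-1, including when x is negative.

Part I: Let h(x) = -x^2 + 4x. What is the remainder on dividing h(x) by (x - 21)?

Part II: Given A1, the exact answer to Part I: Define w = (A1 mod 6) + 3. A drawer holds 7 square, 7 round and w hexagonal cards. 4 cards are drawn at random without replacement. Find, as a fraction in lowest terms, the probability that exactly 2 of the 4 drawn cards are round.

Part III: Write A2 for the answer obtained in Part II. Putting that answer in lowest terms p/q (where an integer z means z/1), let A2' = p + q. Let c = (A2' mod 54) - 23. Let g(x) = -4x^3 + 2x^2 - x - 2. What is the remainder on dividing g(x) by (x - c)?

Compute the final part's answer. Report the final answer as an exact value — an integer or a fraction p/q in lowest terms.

Part I: remainder = value at the root: -1*(21)^2 + 4*(21)^1 = (-441) + (84) = -357; answer -357
Part II: A1 = -357; w = 6; total draws C(20,4) = 4845; favorable C(7,2)*C(13,2) = 1638; P = 546/1615; answer 546/1615
Part III: A2 = 546/1615; threaded value p + q = 2161; c = -22; remainder = value at the root: -4*(-22)^3 + 2*(-22)^2 - 1*(-22)^1 - 2 = (42592) + (968) + (22) + (-2) = 43580; answer 43580

43580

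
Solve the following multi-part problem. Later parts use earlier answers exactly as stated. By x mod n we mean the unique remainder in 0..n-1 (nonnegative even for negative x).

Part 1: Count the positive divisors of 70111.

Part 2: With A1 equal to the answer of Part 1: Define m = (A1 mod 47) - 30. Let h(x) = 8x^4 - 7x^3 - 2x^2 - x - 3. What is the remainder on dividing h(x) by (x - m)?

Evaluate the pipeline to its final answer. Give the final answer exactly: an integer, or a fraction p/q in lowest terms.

Part 1: 70111 is prime, so its only divisors are 1 and 70111; count = 2; answer 2
Part 2: A1 = 2; m = -28; remainder = value at the root: 8*(-28)^4 - 7*(-28)^3 - 2*(-28)^2 - 1*(-28)^1 - 3 = (4917248) + (153664) + (-1568) + (28) + (-3) = 5069369; answer 5069369

5069369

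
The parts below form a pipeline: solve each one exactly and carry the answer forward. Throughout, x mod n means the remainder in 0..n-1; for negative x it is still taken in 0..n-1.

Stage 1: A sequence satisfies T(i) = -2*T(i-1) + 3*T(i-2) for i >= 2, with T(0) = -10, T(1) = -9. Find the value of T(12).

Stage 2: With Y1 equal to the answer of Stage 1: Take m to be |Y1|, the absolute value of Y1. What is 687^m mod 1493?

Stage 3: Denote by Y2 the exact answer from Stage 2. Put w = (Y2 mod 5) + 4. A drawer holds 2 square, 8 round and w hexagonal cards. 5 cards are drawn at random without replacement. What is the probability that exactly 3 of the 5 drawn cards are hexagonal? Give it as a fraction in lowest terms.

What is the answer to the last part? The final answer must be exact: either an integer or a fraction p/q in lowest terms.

Stage 1: T(2) = -2*(-9) + 3*(-10) = -12; iterating: T(2)=-12, T(3)=-3, T(4)=-30, T(5)=51, T(6)=-192, T(7)=537, T(8)=-1650, T(9)=4911, T(10)=-14772, T(11)=44277, T(12)=-132870; answer -132870
Stage 2: Y1 = -132870; m = 132870; squarings mod 1493: 687^1=687, 687^2=181, 687^4=1408, 687^8=1253, 687^16=866, 687^32=470, 687^64=1429, 687^128=1110, 687^256=375, 687^512=283, 687^1024=960, 687^2048=419, 687^4096=880, 687^8192=1026, 687^16384=111, 687^32768=377, 687^65536=294, 687^131072=1335; 687^132870 = 687^2 * 687^4 * 687^256 * 687^512 * 687^1024 * 687^131072 = 1216 (mod 1493); answer 1216
Stage 3: Y2 = 1216; w = 5; total draws C(15,5) = 3003; favorable C(5,3)*C(10,2) = 450; P = 150/1001; answer 150/1001

150/1001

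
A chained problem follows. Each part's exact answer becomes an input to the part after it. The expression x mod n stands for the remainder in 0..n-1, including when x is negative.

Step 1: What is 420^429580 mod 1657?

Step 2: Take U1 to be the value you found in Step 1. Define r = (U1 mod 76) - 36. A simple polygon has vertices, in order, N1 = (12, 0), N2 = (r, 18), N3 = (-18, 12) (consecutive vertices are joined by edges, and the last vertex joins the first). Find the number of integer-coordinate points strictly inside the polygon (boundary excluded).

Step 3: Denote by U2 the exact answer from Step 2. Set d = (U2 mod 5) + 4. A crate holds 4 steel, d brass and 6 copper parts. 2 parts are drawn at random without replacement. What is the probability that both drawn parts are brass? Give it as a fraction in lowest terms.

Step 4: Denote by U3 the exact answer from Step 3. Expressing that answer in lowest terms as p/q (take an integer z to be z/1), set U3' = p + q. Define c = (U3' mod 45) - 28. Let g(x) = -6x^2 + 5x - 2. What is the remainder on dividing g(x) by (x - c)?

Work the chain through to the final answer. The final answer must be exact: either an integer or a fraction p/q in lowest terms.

-4511

Step 1: squarings mod 1657: 420^1=420, 420^2=758, 420^4=1242, 420^8=1554, 420^16=667, 420^32=813, 420^64=1483, 420^128=450, 420^256=346, 420^512=412, 420^1024=730, 420^2048=1003, 420^4096=210, 420^8192=1018, 420^16384=699, 420^32768=1443, 420^65536=1057, 420^131072=431, 420^262144=177; 420^429580 = 420^4 * 420^8 * 420^512 * 420^1024 * 420^2048 * 420^32768 * 420^131072 * 420^262144 = 1175 (mod 1657); answer 1175
Step 2: U1 = 1175; r = -1; cross terms: (12*18 - -1*0)=216, (-1*12 - -18*18)=312, (-18*0 - 12*12)=-144; twice the area = |384| = 384; area = 192; boundary points = 1 + 1 + 6 = 8; strictly interior points = area - boundary/2 + 1 = 189; answer 189
Step 3: U2 = 189; d = 8; total draws C(18,2) = 153; favorable C(8,2) = 28; P = 28/153; answer 28/153
Step 4: U3 = 28/153; threaded value p + q = 181; c = -27; remainder = value at the root: -6*(-27)^2 + 5*(-27)^1 - 2 = (-4374) + (-135) + (-2) = -4511; answer -4511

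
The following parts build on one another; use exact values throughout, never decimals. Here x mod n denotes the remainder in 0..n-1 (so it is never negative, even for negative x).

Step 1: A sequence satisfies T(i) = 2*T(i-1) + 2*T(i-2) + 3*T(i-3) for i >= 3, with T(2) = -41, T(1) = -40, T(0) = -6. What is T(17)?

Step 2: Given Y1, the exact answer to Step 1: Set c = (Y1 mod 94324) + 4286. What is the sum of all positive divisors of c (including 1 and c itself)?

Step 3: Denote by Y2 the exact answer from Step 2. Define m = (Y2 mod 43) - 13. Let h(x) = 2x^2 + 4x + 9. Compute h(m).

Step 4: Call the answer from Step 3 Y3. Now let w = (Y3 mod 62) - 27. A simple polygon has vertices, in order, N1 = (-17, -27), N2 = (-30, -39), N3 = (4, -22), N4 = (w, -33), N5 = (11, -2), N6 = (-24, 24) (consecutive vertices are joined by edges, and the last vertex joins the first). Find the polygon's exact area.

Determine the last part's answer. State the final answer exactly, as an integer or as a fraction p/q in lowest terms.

Step 1: T(3) = 2*(-41) + 2*(-40) + 3*(-6) = -180; iterating: T(3)=-180, T(4)=-562, T(5)=-1607, T(6)=-4878, T(7)=-14656, T(8)=-43889, T(9)=-131724, T(10)=-395194, T(11)=-1185503, T(12)=-3556566, T(13)=-10669720, T(14)=-32009081, T(15)=-96027300, T(16)=-288081922, T(17)=-864245687; answer -864245687
Step 2: Y1 = -864245687; c = 49411; 49411 is prime, so its only divisors are 1 and 49411; sigma = 1 + 49411 = 49412; answer 49412
Step 3: Y2 = 49412; m = -8; 2*(-8)^2 + 4*(-8)^1 + 9 = (128) + (-32) + (9) = 105; answer 105
Step 4: Y3 = 105; w = 16; cross terms: (-17*-39 - -30*-27)=-147, (-30*-22 - 4*-39)=816, (4*-33 - 16*-22)=220, (16*-2 - 11*-33)=331, (11*24 - -24*-2)=216, (-24*-27 - -17*24)=1056; twice the area = |2492| = 2492; area = 1246; answer 1246

1246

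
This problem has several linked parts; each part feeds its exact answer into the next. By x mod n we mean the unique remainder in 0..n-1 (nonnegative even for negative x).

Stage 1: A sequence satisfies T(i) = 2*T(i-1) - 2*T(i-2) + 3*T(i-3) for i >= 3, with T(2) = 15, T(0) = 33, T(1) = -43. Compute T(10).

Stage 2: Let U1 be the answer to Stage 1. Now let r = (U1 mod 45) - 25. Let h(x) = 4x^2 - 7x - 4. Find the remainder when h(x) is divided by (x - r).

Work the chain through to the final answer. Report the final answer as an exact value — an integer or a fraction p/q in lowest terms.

Stage 1: T(3) = 2*(15) - 2*(-43) + 3*(33) = 215; iterating: T(3)=215, T(4)=271, T(5)=157, T(6)=417, T(7)=1333, T(8)=2303, T(9)=3191, T(10)=5775; answer 5775
Stage 2: U1 = 5775; r = -10; remainder = value at the root: 4*(-10)^2 - 7*(-10)^1 - 4 = (400) + (70) + (-4) = 466; answer 466

466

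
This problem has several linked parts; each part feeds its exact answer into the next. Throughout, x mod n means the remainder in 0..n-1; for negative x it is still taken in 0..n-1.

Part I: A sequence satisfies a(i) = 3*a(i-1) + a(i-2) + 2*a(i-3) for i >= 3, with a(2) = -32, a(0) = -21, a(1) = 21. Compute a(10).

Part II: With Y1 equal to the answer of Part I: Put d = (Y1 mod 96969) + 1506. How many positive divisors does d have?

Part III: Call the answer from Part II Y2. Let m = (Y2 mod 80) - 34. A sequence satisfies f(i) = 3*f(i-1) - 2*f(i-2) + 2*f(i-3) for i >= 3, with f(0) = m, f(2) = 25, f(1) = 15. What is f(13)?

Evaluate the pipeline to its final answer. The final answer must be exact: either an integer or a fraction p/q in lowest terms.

10357

Part I: a(3) = 3*(-32) + 1*(21) + 2*(-21) = -117; iterating: a(3)=-117, a(4)=-341, a(5)=-1204, a(6)=-4187, a(7)=-14447, a(8)=-49936, a(9)=-172629, a(10)=-596717; answer -596717
Part II: Y1 = -596717; d = 83572; 83572 = 2^2 * 17 * 1229; number of divisors = (2+1) * (1+1) * (1+1) = 12; answer 12
Part III: Y2 = 12; m = -22; f(3) = 3*(25) - 2*(15) + 2*(-22) = 1; iterating: f(3)=1, f(4)=-17, f(5)=-3, f(6)=27, f(7)=53, f(8)=99, f(9)=245, f(10)=643, f(11)=1637, f(12)=4115, f(13)=10357; answer 10357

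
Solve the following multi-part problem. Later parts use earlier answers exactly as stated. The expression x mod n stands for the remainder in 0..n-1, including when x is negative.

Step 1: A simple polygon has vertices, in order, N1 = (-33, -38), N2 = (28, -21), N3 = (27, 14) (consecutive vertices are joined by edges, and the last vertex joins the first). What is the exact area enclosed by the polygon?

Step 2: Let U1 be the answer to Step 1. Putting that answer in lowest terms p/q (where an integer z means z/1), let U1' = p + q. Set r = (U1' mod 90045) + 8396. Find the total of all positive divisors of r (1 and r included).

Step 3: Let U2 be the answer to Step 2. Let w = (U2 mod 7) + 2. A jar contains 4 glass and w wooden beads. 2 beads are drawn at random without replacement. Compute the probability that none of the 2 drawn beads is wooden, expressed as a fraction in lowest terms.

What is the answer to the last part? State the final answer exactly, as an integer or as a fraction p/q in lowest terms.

1/6

Step 1: cross terms: (-33*-21 - 28*-38)=1757, (28*14 - 27*-21)=959, (27*-38 - -33*14)=-564; twice the area = |2152| = 2152; area = 1076; answer 1076
Step 2: U1 = 1076; threaded value p + q = 1077; r = 9473; 9473 is prime, so its only divisors are 1 and 9473; sigma = 1 + 9473 = 9474; answer 9474
Step 3: U2 = 9474; w = 5; total draws C(9,2) = 36; favorable C(4,2) = 6; P = 1/6; answer 1/6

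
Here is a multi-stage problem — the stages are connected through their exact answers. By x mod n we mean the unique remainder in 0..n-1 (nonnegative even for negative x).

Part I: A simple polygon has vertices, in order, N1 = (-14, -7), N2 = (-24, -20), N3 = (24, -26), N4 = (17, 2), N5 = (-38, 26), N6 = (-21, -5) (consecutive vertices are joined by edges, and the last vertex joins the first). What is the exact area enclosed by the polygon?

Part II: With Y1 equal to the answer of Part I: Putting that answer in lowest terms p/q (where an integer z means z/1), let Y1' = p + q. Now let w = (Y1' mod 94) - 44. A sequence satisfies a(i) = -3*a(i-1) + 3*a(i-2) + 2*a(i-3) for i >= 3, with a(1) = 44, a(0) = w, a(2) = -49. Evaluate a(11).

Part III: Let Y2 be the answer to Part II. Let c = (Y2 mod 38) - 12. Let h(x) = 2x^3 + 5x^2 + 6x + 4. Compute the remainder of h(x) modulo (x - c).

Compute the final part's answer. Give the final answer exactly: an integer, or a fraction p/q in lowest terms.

1921

Part I: cross terms: (-14*-20 - -24*-7)=112, (-24*-26 - 24*-20)=1104, (24*2 - 17*-26)=490, (17*26 - -38*2)=518, (-38*-5 - -21*26)=736, (-21*-7 - -14*-5)=77; twice the area = |3037| = 3037; area = 3037/2; answer 3037/2
Part II: Y1 = 3037/2; threaded value p + q = 3039; w = -13; a(3) = -3*(-49) + 3*(44) + 2*(-13) = 253; iterating: a(3)=253, a(4)=-818, a(5)=3115, a(6)=-11293, a(7)=41588, a(8)=-152413, a(9)=559417, a(10)=-2052314, a(11)=7530367; answer 7530367
Part III: Y2 = 7530367; c = 9; remainder = value at the root: 2*(9)^3 + 5*(9)^2 + 6*(9)^1 + 4 = (1458) + (405) + (54) + (4) = 1921; answer 1921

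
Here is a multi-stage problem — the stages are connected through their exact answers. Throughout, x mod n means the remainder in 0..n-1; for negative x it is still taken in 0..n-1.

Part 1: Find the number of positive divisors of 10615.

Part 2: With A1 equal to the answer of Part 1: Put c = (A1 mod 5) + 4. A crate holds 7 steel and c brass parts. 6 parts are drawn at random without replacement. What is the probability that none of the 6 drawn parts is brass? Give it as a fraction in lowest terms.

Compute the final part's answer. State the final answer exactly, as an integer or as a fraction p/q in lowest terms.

1/429

Part 1: 10615 = 5 * 11 * 193; number of divisors = (1+1) * (1+1) * (1+1) = 8; answer 8
Part 2: A1 = 8; c = 7; total draws C(14,6) = 3003; favorable C(7,6) = 7; P = 1/429; answer 1/429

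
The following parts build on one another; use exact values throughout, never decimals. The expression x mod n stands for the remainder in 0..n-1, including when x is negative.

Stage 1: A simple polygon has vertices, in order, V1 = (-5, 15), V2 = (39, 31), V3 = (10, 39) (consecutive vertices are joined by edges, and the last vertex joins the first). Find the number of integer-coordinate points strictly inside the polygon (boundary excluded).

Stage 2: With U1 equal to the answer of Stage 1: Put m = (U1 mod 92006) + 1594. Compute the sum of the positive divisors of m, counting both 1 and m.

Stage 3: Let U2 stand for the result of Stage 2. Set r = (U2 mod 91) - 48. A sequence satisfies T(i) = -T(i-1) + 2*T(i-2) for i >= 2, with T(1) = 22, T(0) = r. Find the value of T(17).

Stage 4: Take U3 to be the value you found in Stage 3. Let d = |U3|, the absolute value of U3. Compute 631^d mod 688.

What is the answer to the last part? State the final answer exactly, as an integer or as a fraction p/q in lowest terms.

1

Stage 1: cross terms: (-5*31 - 39*15)=-740, (39*39 - 10*31)=1211, (10*15 - -5*39)=345; twice the area = |816| = 816; area = 408; boundary points = 4 + 1 + 3 = 8; strictly interior points = area - boundary/2 + 1 = 405; answer 405
Stage 2: U1 = 405; m = 1999; 1999 is prime, so its only divisors are 1 and 1999; sigma = 1 + 1999 = 2000; answer 2000
Stage 3: U2 = 2000; r = 41; T(2) = -1*(22) + 2*(41) = 60; iterating: T(2)=60, T(3)=-16, T(4)=136, T(5)=-168, T(6)=440, T(7)=-776, T(8)=1656, T(9)=-3208, T(10)=6520, T(11)=-12936, T(12)=25976, T(13)=-51848, T(14)=103800, T(15)=-207496, T(16)=415096, T(17)=-830088; answer -830088
Stage 4: U3 = -830088; d = 830088; squarings mod 688: 631^1=631, 631^2=497, 631^4=17, 631^8=289, 631^16=273, 631^32=225, 631^64=401, 631^128=497, 631^256=17, 631^512=289, 631^1024=273, 631^2048=225, 631^4096=401, 631^8192=497, 631^16384=17, 631^32768=289, 631^65536=273, 631^131072=225, 631^262144=401, 631^524288=497; 631^830088 = 631^8 * 631^128 * 631^512 * 631^2048 * 631^8192 * 631^32768 * 631^262144 * 631^524288 = 1 (mod 688); answer 1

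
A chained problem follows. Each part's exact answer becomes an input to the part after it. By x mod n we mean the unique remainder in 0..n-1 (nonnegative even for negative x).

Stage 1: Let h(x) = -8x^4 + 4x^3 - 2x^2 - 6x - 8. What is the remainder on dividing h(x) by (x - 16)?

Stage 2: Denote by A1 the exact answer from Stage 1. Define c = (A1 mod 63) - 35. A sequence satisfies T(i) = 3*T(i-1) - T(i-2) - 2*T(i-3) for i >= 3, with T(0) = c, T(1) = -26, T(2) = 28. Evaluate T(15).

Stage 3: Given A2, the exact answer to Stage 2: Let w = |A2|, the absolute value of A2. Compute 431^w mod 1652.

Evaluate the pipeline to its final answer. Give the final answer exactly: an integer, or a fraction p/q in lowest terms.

1457

Stage 1: remainder = value at the root: -8*(16)^4 + 4*(16)^3 - 2*(16)^2 - 6*(16)^1 - 8 = (-524288) + (16384) + (-512) + (-96) + (-8) = -508520; answer -508520
Stage 2: A1 = -508520; c = -19; T(3) = 3*(28) - 1*(-26) - 2*(-19) = 148; iterating: T(3)=148, T(4)=468, T(5)=1200, T(6)=2836, T(7)=6372, T(8)=13880, T(9)=29596, T(10)=62164, T(11)=129136, T(12)=266052, T(13)=544692, T(14)=1109752, T(15)=2252460; answer 2252460
Stage 3: A2 = 2252460; w = 2252460; squarings mod 1652: 431^1=431, 431^2=737, 431^4=1313, 431^8=933, 431^16=1537, 431^32=9, 431^64=81, 431^128=1605, 431^256=557, 431^512=1325, 431^1024=1201, 431^2048=205, 431^4096=725, 431^8192=289, 431^16384=921, 431^32768=765, 431^65536=417, 431^131072=429, 431^262144=669, 431^524288=1521, 431^1048576=641, 431^2097152=1185; 431^2252460 = 431^4 * 431^8 * 431^32 * 431^128 * 431^512 * 431^1024 * 431^2048 * 431^4096 * 431^16384 * 431^131072 * 431^2097152 = 1457 (mod 1652); answer 1457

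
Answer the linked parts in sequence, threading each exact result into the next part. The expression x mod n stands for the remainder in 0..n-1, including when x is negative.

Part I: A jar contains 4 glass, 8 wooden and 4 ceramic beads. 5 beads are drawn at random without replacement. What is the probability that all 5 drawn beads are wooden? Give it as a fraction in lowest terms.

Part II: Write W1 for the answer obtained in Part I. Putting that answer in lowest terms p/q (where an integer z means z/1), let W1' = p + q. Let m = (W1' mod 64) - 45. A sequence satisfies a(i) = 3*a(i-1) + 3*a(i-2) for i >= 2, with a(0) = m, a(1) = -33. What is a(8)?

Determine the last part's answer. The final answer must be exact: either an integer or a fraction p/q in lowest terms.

Part I: total draws C(16,5) = 4368; favorable C(8,5) = 56; P = 1/78; answer 1/78
Part II: W1 = 1/78; threaded value p + q = 79; m = -30; a(2) = 3*(-33) + 3*(-30) = -189; iterating: a(2)=-189, a(3)=-666, a(4)=-2565, a(5)=-9693, a(6)=-36774, a(7)=-139401, a(8)=-528525; answer -528525

-528525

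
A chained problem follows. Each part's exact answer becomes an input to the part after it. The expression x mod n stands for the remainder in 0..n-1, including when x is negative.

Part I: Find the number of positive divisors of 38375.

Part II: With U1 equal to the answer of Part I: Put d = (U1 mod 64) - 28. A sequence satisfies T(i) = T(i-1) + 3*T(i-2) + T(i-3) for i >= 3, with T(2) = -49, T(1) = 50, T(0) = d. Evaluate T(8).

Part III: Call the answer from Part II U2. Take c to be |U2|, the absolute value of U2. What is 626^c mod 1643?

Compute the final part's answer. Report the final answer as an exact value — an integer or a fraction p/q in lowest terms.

738

Part I: 38375 = 5^3 * 307; number of divisors = (3+1) * (1+1) = 8; answer 8
Part II: U1 = 8; d = -20; T(3) = 1*(-49) + 3*(50) + 1*(-20) = 81; iterating: T(3)=81, T(4)=-16, T(5)=178, T(6)=211, T(7)=729, T(8)=1540; answer 1540
Part III: U2 = 1540; c = 1540; squarings mod 1643: 626^1=626, 626^2=842, 626^4=831, 626^8=501, 626^16=1265, 626^32=1586, 626^64=1606, 626^128=1369, 626^256=1141, 626^512=625, 626^1024=1234; 626^1540 = 626^4 * 626^512 * 626^1024 = 738 (mod 1643); answer 738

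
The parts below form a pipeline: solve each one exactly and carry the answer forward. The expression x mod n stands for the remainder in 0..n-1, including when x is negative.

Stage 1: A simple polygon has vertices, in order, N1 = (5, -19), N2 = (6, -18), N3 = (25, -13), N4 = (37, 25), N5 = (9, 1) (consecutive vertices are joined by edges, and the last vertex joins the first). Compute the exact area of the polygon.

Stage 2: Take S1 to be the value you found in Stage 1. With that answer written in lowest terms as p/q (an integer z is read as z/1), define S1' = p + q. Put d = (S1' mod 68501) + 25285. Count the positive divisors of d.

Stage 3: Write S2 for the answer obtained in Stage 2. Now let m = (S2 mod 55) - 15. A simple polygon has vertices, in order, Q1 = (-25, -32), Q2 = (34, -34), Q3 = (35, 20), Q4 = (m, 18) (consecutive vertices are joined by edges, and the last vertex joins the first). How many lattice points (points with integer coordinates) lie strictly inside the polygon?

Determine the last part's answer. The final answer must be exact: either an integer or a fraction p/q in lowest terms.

Stage 1: cross terms: (5*-18 - 6*-19)=24, (6*-13 - 25*-18)=372, (25*25 - 37*-13)=1106, (37*1 - 9*25)=-188, (9*-19 - 5*1)=-176; twice the area = |1138| = 1138; area = 569; answer 569
Stage 2: S1 = 569; threaded value p + q = 570; d = 25855; 25855 = 5 * 5171; number of divisors = (1+1) * (1+1) = 4; answer 4
Stage 3: S2 = 4; m = -11; cross terms: (-25*-34 - 34*-32)=1938, (34*20 - 35*-34)=1870, (35*18 - -11*20)=850, (-11*-32 - -25*18)=802; twice the area = |5460| = 5460; area = 2730; boundary points = 1 + 1 + 2 + 2 = 6; strictly interior points = area - boundary/2 + 1 = 2728; answer 2728

2728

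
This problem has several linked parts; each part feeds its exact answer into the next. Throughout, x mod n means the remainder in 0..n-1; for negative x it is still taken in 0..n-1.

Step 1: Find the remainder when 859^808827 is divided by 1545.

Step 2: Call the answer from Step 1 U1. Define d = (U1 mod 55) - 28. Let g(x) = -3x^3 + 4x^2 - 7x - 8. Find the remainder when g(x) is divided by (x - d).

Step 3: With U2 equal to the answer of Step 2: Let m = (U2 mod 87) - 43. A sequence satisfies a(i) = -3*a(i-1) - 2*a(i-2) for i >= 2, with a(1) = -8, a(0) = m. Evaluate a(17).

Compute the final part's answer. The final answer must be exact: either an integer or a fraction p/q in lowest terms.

-393218

Step 1: squarings mod 1545: 859^1=859, 859^2=916, 859^4=121, 859^8=736, 859^16=946, 859^32=361, 859^64=541, 859^128=676, 859^256=1201, 859^512=916, 859^1024=121, 859^2048=736, 859^4096=946, 859^8192=361, 859^16384=541, 859^32768=676, 859^65536=1201, 859^131072=916, 859^262144=121, 859^524288=736; 859^808827 = 859^1 * 859^2 * 859^8 * 859^16 * 859^32 * 859^64 * 859^256 * 859^512 * 859^1024 * 859^4096 * 859^16384 * 859^262144 * 859^524288 = 724 (mod 1545); answer 724
Step 2: U1 = 724; d = -19; remainder = value at the root: -3*(-19)^3 + 4*(-19)^2 - 7*(-19)^1 - 8 = (20577) + (1444) + (133) + (-8) = 22146; answer 22146
Step 3: U2 = 22146; m = 5; a(2) = -3*(-8) - 2*(5) = 14; iterating: a(2)=14, a(3)=-26, a(4)=50, a(5)=-98, a(6)=194, a(7)=-386, a(8)=770, a(9)=-1538, a(10)=3074, a(11)=-6146, a(12)=12290, a(13)=-24578, a(14)=49154, a(15)=-98306, a(16)=196610, a(17)=-393218; answer -393218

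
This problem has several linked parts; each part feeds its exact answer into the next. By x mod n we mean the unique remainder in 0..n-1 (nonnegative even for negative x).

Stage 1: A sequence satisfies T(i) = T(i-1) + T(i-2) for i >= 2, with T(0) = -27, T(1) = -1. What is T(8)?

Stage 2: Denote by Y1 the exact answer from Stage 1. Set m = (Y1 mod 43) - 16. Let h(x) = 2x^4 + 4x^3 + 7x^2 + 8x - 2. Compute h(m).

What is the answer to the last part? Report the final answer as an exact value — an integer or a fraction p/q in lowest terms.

Stage 1: T(2) = 1*(-1) + 1*(-27) = -28; iterating: T(2)=-28, T(3)=-29, T(4)=-57, T(5)=-86, T(6)=-143, T(7)=-229, T(8)=-372; answer -372
Stage 2: Y1 = -372; m = -1; 2*(-1)^4 + 4*(-1)^3 + 7*(-1)^2 + 8*(-1)^1 - 2 = (2) + (-4) + (7) + (-8) + (-2) = -5; answer -5

-5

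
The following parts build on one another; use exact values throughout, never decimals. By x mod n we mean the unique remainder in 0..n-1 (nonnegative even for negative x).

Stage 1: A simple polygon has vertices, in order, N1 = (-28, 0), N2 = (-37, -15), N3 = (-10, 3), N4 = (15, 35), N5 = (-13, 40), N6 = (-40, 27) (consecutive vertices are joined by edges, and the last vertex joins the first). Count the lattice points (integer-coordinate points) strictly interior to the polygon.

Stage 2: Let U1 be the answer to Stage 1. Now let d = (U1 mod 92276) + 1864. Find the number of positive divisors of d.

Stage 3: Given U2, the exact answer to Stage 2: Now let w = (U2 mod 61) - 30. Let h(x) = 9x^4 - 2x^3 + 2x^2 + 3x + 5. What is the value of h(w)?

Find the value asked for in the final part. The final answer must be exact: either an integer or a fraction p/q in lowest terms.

Stage 1: cross terms: (-28*-15 - -37*0)=420, (-37*3 - -10*-15)=-261, (-10*35 - 15*3)=-395, (15*40 - -13*35)=1055, (-13*27 - -40*40)=1249, (-40*0 - -28*27)=756; twice the area = |2824| = 2824; area = 1412; boundary points = 3 + 9 + 1 + 1 + 1 + 3 = 18; strictly interior points = area - boundary/2 + 1 = 1404; answer 1404
Stage 2: U1 = 1404; d = 3268; 3268 = 2^2 * 19 * 43; number of divisors = (2+1) * (1+1) * (1+1) = 12; answer 12
Stage 3: U2 = 12; w = -18; 9*(-18)^4 - 2*(-18)^3 + 2*(-18)^2 + 3*(-18)^1 + 5 = (944784) + (11664) + (648) + (-54) + (5) = 957047; answer 957047

957047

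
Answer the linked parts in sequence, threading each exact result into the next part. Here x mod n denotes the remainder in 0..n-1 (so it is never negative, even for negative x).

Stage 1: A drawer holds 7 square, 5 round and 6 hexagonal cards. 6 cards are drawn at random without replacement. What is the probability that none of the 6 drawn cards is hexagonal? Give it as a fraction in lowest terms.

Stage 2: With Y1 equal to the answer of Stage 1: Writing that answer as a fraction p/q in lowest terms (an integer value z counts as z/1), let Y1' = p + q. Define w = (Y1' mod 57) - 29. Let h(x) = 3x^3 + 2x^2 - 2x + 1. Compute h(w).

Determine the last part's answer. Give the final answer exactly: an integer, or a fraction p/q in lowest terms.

-45574

Stage 1: total draws C(18,6) = 18564; favorable C(12,6) = 924; P = 11/221; answer 11/221
Stage 2: Y1 = 11/221; threaded value p + q = 232; w = -25; 3*(-25)^3 + 2*(-25)^2 - 2*(-25)^1 + 1 = (-46875) + (1250) + (50) + (1) = -45574; answer -45574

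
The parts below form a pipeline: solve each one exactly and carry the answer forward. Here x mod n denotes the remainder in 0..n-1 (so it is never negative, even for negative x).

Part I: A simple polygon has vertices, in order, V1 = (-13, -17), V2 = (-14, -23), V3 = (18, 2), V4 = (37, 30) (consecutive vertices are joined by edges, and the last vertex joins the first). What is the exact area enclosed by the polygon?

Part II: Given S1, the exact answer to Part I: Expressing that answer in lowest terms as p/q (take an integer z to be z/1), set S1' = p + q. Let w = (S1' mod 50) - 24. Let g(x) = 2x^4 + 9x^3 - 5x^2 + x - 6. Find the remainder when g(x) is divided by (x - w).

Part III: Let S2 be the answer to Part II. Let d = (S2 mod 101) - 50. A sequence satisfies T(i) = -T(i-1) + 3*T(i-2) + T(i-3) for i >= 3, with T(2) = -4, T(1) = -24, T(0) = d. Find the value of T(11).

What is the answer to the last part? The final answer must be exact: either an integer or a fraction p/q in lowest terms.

-14725

Part I: cross terms: (-13*-23 - -14*-17)=61, (-14*2 - 18*-23)=386, (18*30 - 37*2)=466, (37*-17 - -13*30)=-239; twice the area = |674| = 674; area = 337; answer 337
Part II: S1 = 337; threaded value p + q = 338; w = 14; remainder = value at the root: 2*(14)^4 + 9*(14)^3 - 5*(14)^2 + 1*(14)^1 - 6 = (76832) + (24696) + (-980) + (14) + (-6) = 100556; answer 100556
Part III: S2 = 100556; d = 11; T(3) = -1*(-4) + 3*(-24) + 1*(11) = -57; iterating: T(3)=-57, T(4)=21, T(5)=-196, T(6)=202, T(7)=-769, T(8)=1179, T(9)=-3284, T(10)=6052, T(11)=-14725; answer -14725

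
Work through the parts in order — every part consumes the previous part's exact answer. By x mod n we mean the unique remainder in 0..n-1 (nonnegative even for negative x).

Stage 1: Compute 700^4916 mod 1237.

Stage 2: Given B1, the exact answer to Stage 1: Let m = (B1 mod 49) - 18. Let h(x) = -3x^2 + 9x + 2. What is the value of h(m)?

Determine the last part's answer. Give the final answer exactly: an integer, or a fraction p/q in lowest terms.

Stage 1: squarings mod 1237: 700^1=700, 700^2=148, 700^4=875, 700^8=1159, 700^16=1136, 700^32=305, 700^64=250, 700^128=650, 700^256=683, 700^512=140, 700^1024=1045, 700^2048=991, 700^4096=1140; 700^4916 = 700^4 * 700^16 * 700^32 * 700^256 * 700^512 * 700^4096 = 449 (mod 1237); answer 449
Stage 2: B1 = 449; m = -10; -3*(-10)^2 + 9*(-10)^1 + 2 = (-300) + (-90) + (2) = -388; answer -388

-388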